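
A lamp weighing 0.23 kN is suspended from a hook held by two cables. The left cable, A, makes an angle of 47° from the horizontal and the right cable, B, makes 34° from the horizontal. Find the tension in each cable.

ΣF_x = 0: −T_A·cos47° + T_B·cos34° = 0 → T_B = 0.822639·T_A.
ΣF_y = 0: T_A·sin47° + T_B·sin34° = 0.23.
Substitute: T_A·(0.731354 + 0.822639·0.559193) = 0.23 → T_A = 0.193055 ≈ 0.1931 kN.
Then T_B = 0.822639 × 0.193055 = 0.1588 kN.

T_A = 0.1931 kN, T_B = 0.1588 kN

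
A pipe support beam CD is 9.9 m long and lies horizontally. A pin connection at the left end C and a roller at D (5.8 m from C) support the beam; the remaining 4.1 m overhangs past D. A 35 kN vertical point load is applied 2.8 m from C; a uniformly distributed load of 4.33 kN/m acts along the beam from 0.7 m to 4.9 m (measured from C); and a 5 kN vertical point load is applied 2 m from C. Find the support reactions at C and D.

C_x = 0, C_y = 30.79 kN, D_y = 27.40 kN

Resultant of the distributed load: 4.33 × 4.2 = 18.186 kN at 2.8 m from C.
Taking moments about C: D_y·5.8 − 35·2.8 − (4.33·4.2)·2.8 − 5·2 = 0 → D_y = 158.9208/5.8 = 27.4001 ≈ 27.40 kN.
ΣF_y = 0: C_y + 27.4001 − 35 − 4.33·4.2 − 5 = 0 → C_y = 30.79 kN.
ΣF_x = 0: no horizontal applied forces, so C_x = 0.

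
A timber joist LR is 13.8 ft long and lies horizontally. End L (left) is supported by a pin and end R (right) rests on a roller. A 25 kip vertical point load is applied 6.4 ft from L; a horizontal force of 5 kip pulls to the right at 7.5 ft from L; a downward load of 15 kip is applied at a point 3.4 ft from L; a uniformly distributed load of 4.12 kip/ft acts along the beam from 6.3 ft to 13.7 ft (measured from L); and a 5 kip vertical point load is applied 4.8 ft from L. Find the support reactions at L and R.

Resultant of the distributed load: 4.12 × 7.4 = 30.488 kip at 10 ft from L.
Moments about L: R_y·13.8 − 25·6.4 − 15·3.4 − (4.12·7.4)·10 − 5·4.8 = 0 → R_y = 539.88/13.8 = 39.1217 ≈ 39.12 kip.
ΣF_y = 0: L_y + 39.1217 − 25 − 15 − 4.12·7.4 − 5 = 0 → L_y = 36.37 kip.
ΣF_x = 0: L_x + 5 = 0 → L_x = -5.000 kip.

L_x = -5.000 kip, L_y = 36.37 kip, R_y = 39.12 kip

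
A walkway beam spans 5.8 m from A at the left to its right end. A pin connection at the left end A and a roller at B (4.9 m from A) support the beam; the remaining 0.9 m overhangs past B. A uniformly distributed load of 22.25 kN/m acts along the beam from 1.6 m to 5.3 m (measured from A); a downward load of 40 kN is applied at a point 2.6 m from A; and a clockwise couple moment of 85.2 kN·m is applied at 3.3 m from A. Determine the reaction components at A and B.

A_x = 0, A_y = 25.75 kN, B_y = 96.58 kN

Resultant of the distributed load: 22.25 × 3.7 = 82.325 kN at 3.45 m from A.
Moments about A: B_y·4.9 − (22.25·3.7)·3.45 − 40·2.6 − 85.2 = 0 → B_y = 473.22125/4.9 = 96.5758 ≈ 96.58 kN.
ΣF_y = 0: A_y + 96.5758 − 22.25·3.7 − 40 = 0 → A_y = 25.75 kN.
ΣF_x = 0: no horizontal applied forces, so A_x = 0.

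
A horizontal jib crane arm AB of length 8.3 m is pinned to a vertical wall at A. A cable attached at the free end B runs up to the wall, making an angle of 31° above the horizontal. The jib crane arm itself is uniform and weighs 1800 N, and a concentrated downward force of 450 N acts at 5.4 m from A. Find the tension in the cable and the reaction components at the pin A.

ΣM about A: T·sin31°·8.3 − 1800·4.15 − 450·5.4 = 0 → T = 9900/(8.3·0.515038) = 2315.89 ≈ 2316 N.
ΣF_x = 0: A_x − T·cos31° = 0 → A_x = 2315.89 × 0.857167 = 1985 N.
ΣF_y = 0: A_y + T·sin31° − 1800 − 450 = 0 → A_y = 2250 − 2315.89 × 0.515038 = 1057 N.

T = 2316 N, A_x = 1985 N, A_y = 1057 N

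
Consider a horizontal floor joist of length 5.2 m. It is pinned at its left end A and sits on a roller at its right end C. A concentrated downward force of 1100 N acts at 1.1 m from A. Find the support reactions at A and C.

ΣM about A: C_y·5.2 − 1100·1.1 = 0 → C_y = 1210/5.2 = 232.692 ≈ 232.7 N.
ΣF_y = 0: A_y + 232.692 − 1100 = 0 → A_y = 867.3 N.
ΣF_x = 0: no horizontal applied forces, so A_x = 0.

A_x = 0, A_y = 867.3 N, C_y = 232.7 N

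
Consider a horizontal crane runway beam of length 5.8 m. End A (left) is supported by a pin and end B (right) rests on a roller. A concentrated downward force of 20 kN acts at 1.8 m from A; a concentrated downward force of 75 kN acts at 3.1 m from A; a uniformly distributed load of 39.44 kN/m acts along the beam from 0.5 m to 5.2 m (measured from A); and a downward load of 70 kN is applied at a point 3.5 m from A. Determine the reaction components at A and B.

Resultant of the distributed load: 39.44 × 4.7 = 185.368 kN at 2.85 m from A.
Moments about A: B_y·5.8 − 20·1.8 − 75·3.1 − (39.44·4.7)·2.85 − 70·3.5 = 0 → B_y = 1041.7988/5.8 = 179.62 ≈ 179.6 kN.
ΣF_y = 0: A_y + 179.62 − 20 − 75 − 39.44·4.7 − 70 = 0 → A_y = 170.7 kN.
ΣF_x = 0: no horizontal applied forces, so A_x = 0.

A_x = 0, A_y = 170.7 kN, B_y = 179.6 kN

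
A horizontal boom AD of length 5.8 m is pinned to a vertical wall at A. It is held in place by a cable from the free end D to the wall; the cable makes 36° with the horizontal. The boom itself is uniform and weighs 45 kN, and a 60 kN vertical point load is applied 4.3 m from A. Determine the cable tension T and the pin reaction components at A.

T = 114.0 kN, A_x = 92.19 kN, A_y = 38.02 kN

ΣM about A: T·sin36°·5.8 − 45·2.9 − 60·4.3 = 0 → T = 388.5/(5.8·0.587785) = 113.958 ≈ 114.0 kN.
ΣF_x = 0: A_x − T·cos36° = 0 → A_x = 113.958 × 0.809017 = 92.19 kN.
ΣF_y = 0: A_y + T·sin36° − 45 − 60 = 0 → A_y = 105 − 113.958 × 0.587785 = 38.02 kN.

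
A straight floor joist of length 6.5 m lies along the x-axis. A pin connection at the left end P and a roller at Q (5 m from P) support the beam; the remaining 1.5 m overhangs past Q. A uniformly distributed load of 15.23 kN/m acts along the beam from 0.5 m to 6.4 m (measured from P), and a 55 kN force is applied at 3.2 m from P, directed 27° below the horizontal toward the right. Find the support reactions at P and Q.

Resultant of the distributed load: 15.23 × 5.9 = 89.857 kN at 3.45 m from P.
Moments about P: Q_y·5 − (15.23·5.9)·3.45 − 55·sin27°·3.2 = 0 → Q_y = 389.909/5 = 77.9818 ≈ 77.98 kN.
ΣF_y = 0: P_y + 77.9818 − 15.23·5.9 − 55·sin27° = 0 → P_y = 36.84 kN.
ΣF_x = 0: P_x + 55·cos27° = 0 → P_x = -49.01 kN.

P_x = -49.01 kN, P_y = 36.84 kN, Q_y = 77.98 kN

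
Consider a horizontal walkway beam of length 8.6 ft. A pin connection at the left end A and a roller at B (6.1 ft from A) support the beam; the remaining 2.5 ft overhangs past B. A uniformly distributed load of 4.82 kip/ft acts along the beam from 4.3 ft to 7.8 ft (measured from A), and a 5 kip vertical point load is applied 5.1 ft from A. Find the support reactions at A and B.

A_x = 0, A_y = 0.9580 kip, B_y = 20.91 kip

Resultant of the distributed load: 4.82 × 3.5 = 16.87 kip at 6.05 ft from A.
Moments about A: B_y·6.1 − (4.82·3.5)·6.05 − 5·5.1 = 0 → B_y = 127.5635/6.1 = 20.912 ≈ 20.91 kip.
ΣF_y = 0: A_y + 20.912 − 4.82·3.5 − 5 = 0 → A_y = 0.9580 kip.
ΣF_x = 0: no horizontal applied forces, so A_x = 0.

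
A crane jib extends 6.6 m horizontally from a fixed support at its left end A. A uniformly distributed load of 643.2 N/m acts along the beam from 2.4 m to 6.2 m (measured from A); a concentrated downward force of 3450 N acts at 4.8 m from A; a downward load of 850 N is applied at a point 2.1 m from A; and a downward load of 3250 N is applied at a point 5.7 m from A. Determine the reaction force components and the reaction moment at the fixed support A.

Resultant of the distributed load: 643.2 × 3.8 = 2444.16 N at 4.3 m from A.
ΣF_x = 0: A_x = 0.
ΣF_y = 0: A_y − 643.2·3.8 − 3450 − 850 − 3250 = 0 → A_y = 9994 N.
ΣM about A: M_A − (643.2·3.8)·4.3 − 3450·4.8 − 850·2.1 − 3250·5.7 = 0 → M_A = 47380 N·m.

A_x = 0, A_y = 9994 N, M_A = 47380 N·m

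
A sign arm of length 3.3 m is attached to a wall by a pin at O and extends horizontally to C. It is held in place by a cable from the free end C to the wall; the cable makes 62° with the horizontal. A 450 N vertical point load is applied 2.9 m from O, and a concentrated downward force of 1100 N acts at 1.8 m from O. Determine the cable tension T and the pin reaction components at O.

ΣM about O: T·sin62°·3.3 − 450·2.9 − 1100·1.8 = 0 → T = 3285/(3.3·0.882948) = 1127.42 ≈ 1127 N.
ΣF_x = 0: O_x − T·cos62° = 0 → O_x = 1127.42 × 0.469472 = 529.3 N.
ΣF_y = 0: O_y + T·sin62° − 450 − 1100 = 0 → O_y = 1550 − 1127.42 × 0.882948 = 554.5 N.

T = 1127 N, O_x = 529.3 N, O_y = 554.5 N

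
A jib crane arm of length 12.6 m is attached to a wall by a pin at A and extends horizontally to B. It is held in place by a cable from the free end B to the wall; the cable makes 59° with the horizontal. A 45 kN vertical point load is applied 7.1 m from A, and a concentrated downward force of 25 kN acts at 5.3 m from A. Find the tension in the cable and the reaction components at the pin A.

ΣM about A: T·sin59°·12.6 − 45·7.1 − 25·5.3 = 0 → T = 452/(12.6·0.857167) = 41.8507 ≈ 41.85 kN.
ΣF_x = 0: A_x − T·cos59° = 0 → A_x = 41.8507 × 0.515038 = 21.55 kN.
ΣF_y = 0: A_y + T·sin59° − 45 − 25 = 0 → A_y = 70 − 41.8507 × 0.857167 = 34.13 kN.

T = 41.85 kN, A_x = 21.55 kN, A_y = 34.13 kN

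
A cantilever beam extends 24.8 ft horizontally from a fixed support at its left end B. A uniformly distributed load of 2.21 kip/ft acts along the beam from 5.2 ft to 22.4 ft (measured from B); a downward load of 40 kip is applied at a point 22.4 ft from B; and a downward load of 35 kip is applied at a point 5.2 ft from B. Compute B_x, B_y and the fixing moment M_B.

B_x = 0, B_y = 113.0 kip, M_B = 1603 kip·ft

Resultant of the distributed load: 2.21 × 17.2 = 38.012 kip at 13.8 ft from B.
ΣF_x = 0: B_x = 0.
ΣF_y = 0: B_y − 2.21·17.2 − 40 − 35 = 0 → B_y = 113.0 kip.
ΣM about B: M_B − (2.21·17.2)·13.8 − 40·22.4 − 35·5.2 = 0 → M_B = 1603 kip·ft.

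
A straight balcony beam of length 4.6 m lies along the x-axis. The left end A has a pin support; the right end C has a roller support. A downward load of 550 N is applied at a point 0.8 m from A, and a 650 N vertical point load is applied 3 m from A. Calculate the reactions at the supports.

A_x = 0, A_y = 680.4 N, C_y = 519.6 N

Taking moments about A: C_y·4.6 − 550·0.8 − 650·3 = 0 → C_y = 2390/4.6 = 519.565 ≈ 519.6 N.
ΣF_y = 0: A_y + 519.565 − 550 − 650 = 0 → A_y = 680.4 N.
ΣF_x = 0: no horizontal applied forces, so A_x = 0.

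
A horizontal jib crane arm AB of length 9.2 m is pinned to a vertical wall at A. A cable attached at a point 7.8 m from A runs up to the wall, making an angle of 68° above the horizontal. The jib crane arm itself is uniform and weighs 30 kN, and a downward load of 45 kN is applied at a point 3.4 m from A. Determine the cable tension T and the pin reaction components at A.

T = 40.24 kN, A_x = 15.07 kN, A_y = 37.69 kN

ΣM about A: T·sin68°·7.8 − 30·4.6 − 45·3.4 = 0 → T = 291/(7.8·0.927184) = 40.2376 ≈ 40.24 kN.
ΣF_x = 0: A_x − T·cos68° = 0 → A_x = 40.2376 × 0.374607 = 15.07 kN.
ΣF_y = 0: A_y + T·sin68° − 30 − 45 = 0 → A_y = 75 − 40.2376 × 0.927184 = 37.69 kN.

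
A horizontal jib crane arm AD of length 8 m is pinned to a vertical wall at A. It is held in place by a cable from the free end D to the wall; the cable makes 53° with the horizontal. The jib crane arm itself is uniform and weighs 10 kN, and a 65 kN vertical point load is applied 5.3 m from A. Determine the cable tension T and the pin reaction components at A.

ΣM about A: T·sin53°·8 − 10·4 − 65·5.3 = 0 → T = 384.5/(8·0.798636) = 60.1807 ≈ 60.18 kN.
ΣF_x = 0: A_x − T·cos53° = 0 → A_x = 60.1807 × 0.601815 = 36.22 kN.
ΣF_y = 0: A_y + T·sin53° − 10 − 65 = 0 → A_y = 75 − 60.1807 × 0.798636 = 26.94 kN.

T = 60.18 kN, A_x = 36.22 kN, A_y = 26.94 kN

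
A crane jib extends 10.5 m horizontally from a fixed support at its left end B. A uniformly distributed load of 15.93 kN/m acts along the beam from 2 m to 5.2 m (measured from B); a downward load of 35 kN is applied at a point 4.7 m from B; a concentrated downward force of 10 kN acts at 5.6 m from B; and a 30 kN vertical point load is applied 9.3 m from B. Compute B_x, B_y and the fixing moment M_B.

B_x = 0, B_y = 126.0 kN, M_B = 683.0 kN·m

Resultant of the distributed load: 15.93 × 3.2 = 50.976 kN at 3.6 m from B.
ΣF_x = 0: B_x = 0.
ΣF_y = 0: B_y − 15.93·3.2 − 35 − 10 − 30 = 0 → B_y = 126.0 kN.
ΣM about B: M_B − (15.93·3.2)·3.6 − 35·4.7 − 10·5.6 − 30·9.3 = 0 → M_B = 683.0 kN·m.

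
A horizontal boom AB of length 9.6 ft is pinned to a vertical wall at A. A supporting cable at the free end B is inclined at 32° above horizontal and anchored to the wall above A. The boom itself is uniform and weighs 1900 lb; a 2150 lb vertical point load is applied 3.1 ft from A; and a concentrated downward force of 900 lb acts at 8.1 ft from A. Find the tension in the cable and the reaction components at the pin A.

T = 4536 lb, A_x = 3847 lb, A_y = 2546 lb

ΣM about A: T·sin32°·9.6 − 1900·4.8 − 2150·3.1 − 900·8.1 = 0 → T = 23075/(9.6·0.529919) = 4535.87 ≈ 4536 lb.
ΣF_x = 0: A_x − T·cos32° = 0 → A_x = 4535.87 × 0.848048 = 3847 lb.
ΣF_y = 0: A_y + T·sin32° − 1900 − 2150 − 900 = 0 → A_y = 4950 − 4535.87 × 0.529919 = 2546 lb.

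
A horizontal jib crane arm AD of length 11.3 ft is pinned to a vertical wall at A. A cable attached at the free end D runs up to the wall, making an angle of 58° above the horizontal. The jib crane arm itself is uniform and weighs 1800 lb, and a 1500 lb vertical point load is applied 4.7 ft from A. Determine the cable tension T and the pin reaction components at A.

T = 1797 lb, A_x = 952.2 lb, A_y = 1776 lb

ΣM about A: T·sin58°·11.3 − 1800·5.65 − 1500·4.7 = 0 → T = 17220/(11.3·0.848048) = 1796.94 ≈ 1797 lb.
ΣF_x = 0: A_x − T·cos58° = 0 → A_x = 1796.94 × 0.529919 = 952.2 lb.
ΣF_y = 0: A_y + T·sin58° − 1800 − 1500 = 0 → A_y = 3300 − 1796.94 × 0.848048 = 1776 lb.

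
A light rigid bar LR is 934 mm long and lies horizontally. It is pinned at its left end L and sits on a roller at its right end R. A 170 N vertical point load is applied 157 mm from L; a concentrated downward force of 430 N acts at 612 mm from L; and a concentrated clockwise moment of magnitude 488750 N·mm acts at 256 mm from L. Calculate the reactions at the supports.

ΣM about L: R_y·934 − 170·157 − 430·612 − 488750 = 0 → R_y = 778600/934 = 833.619 ≈ 833.6 N.
ΣF_y = 0: L_y + 833.619 − 170 − 430 = 0 → L_y = -233.6 N.
ΣF_x = 0: no horizontal applied forces, so L_x = 0.

L_x = 0, L_y = -233.6 N, R_y = 833.6 N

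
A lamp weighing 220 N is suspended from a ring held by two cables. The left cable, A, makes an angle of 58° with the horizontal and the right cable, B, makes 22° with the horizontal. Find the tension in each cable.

T_A = 207.1 N, T_B = 118.4 N

ΣF_x = 0: −T_A·cos58° + T_B·cos22° = 0 → T_B = 0.571536·T_A.
ΣF_y = 0: T_A·sin58° + T_B·sin22° = 220.
Substitute: T_A·(0.848048 + 0.571536·0.374607) = 220 → T_A = 207.127 ≈ 207.1 N.
Then T_B = 0.571536 × 207.127 = 118.4 N.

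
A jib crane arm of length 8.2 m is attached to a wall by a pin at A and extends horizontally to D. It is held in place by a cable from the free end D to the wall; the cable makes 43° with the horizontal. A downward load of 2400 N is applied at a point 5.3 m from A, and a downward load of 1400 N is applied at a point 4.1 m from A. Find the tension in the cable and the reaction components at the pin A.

T = 3301 N, A_x = 2414 N, A_y = 1549 N

ΣM about A: T·sin43°·8.2 − 2400·5.3 − 1400·4.1 = 0 → T = 18460/(8.2·0.681998) = 3300.92 ≈ 3301 N.
ΣF_x = 0: A_x − T·cos43° = 0 → A_x = 3300.92 × 0.731354 = 2414 N.
ΣF_y = 0: A_y + T·sin43° − 2400 − 1400 = 0 → A_y = 3800 − 3300.92 × 0.681998 = 1549 N.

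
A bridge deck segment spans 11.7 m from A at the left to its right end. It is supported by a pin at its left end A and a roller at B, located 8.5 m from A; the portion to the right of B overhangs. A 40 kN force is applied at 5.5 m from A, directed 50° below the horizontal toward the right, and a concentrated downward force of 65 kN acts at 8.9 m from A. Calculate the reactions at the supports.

A_x = -25.71 kN, A_y = 7.756 kN, B_y = 87.89 kN

ΣM about A: B_y·8.5 − 40·sin50°·5.5 − 65·8.9 = 0 → B_y = 747.03/8.5 = 87.8859 ≈ 87.89 kN.
ΣF_y = 0: A_y + 87.8859 − 40·sin50° − 65 = 0 → A_y = 7.756 kN.
ΣF_x = 0: A_x + 40·cos50° = 0 → A_x = -25.71 kN.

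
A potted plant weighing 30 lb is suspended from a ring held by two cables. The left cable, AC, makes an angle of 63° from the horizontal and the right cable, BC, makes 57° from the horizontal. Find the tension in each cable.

T_AC = 18.87 lb, T_BC = 15.73 lb

ΣF_x = 0: −T_AC·cos63° + T_BC·cos57° = 0 → T_BC = 0.833562·T_AC.
ΣF_y = 0: T_AC·sin63° + T_BC·sin57° = 30.
Substitute: T_AC·(0.891007 + 0.833562·0.838671) = 30 → T_AC = 18.8668 ≈ 18.87 lb.
Then T_BC = 0.833562 × 18.8668 = 15.73 lb.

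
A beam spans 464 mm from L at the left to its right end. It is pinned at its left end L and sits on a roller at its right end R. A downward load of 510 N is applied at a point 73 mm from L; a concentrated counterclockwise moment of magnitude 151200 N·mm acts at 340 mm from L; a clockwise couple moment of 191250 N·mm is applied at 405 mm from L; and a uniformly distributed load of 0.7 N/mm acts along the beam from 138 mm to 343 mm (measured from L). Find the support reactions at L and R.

L_x = 0, L_y = 412.6 N, R_y = 240.9 N

Resultant of the distributed load: 0.7 × 205 = 143.5 N at 240.5 mm from L.
ΣM about L: R_y·464 − 510·73 + 151200 − 191250 − (0.7·205)·240.5 = 0 → R_y = 111791.75/464 = 240.93 ≈ 240.9 N.
ΣF_y = 0: L_y + 240.93 − 510 − 0.7·205 = 0 → L_y = 412.6 N.
ΣF_x = 0: no horizontal applied forces, so L_x = 0.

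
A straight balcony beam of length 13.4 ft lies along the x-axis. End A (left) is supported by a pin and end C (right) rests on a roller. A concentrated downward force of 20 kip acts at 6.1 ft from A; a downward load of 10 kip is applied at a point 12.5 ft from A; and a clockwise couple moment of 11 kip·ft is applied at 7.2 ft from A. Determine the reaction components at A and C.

A_x = 0, A_y = 10.75 kip, C_y = 19.25 kip

Moments about A: C_y·13.4 − 20·6.1 − 10·12.5 − 11 = 0 → C_y = 258/13.4 = 19.2537 ≈ 19.25 kip.
ΣF_y = 0: A_y + 19.2537 − 20 − 10 = 0 → A_y = 10.75 kip.
ΣF_x = 0: no horizontal applied forces, so A_x = 0.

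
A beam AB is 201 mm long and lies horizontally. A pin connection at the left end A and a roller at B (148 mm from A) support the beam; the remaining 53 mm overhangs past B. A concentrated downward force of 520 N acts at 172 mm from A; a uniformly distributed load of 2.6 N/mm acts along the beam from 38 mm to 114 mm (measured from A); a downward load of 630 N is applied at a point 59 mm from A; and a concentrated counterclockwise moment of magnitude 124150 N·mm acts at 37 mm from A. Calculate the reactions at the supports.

Resultant of the distributed load: 2.6 × 76 = 197.6 N at 76 mm from A.
Taking moments about A: B_y·148 − 520·172 − (2.6·76)·76 − 630·59 + 124150 = 0 → B_y = 17477.6/148 = 118.092 ≈ 118.1 N.
ΣF_y = 0: A_y + 118.092 − 520 − 2.6·76 − 630 = 0 → A_y = 1230 N.
ΣF_x = 0: no horizontal applied forces, so A_x = 0.

A_x = 0, A_y = 1230 N, B_y = 118.1 N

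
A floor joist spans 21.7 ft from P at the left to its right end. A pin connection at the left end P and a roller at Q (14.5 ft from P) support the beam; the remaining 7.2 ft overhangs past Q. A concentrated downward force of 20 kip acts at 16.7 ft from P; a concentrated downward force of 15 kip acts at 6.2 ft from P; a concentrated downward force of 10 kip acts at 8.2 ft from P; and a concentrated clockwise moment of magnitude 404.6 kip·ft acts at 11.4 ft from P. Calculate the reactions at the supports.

Moments about P: Q_y·14.5 − 20·16.7 − 15·6.2 − 10·8.2 − 404.6 = 0 → Q_y = 913.6/14.5 = 63.0069 ≈ 63.01 kip.
ΣF_y = 0: P_y + 63.0069 − 20 − 15 − 10 = 0 → P_y = -18.01 kip.
ΣF_x = 0: no horizontal applied forces, so P_x = 0.

P_x = 0, P_y = -18.01 kip, Q_y = 63.01 kip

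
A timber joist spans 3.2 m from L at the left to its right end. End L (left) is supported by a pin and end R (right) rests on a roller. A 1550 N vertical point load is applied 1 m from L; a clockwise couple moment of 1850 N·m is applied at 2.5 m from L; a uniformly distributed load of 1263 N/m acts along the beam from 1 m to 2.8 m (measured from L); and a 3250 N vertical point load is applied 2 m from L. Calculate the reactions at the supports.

L_x = 0, L_y = 2630 N, R_y = 4444 N

Resultant of the distributed load: 1263 × 1.8 = 2273.4 N at 1.9 m from L.
Moments about L: R_y·3.2 − 1550·1 − 1850 − (1263·1.8)·1.9 − 3250·2 = 0 → R_y = 14219.46/3.2 = 4443.58 ≈ 4444 N.
ΣF_y = 0: L_y + 4443.58 − 1550 − 1263·1.8 − 3250 = 0 → L_y = 2630 N.
ΣF_x = 0: no horizontal applied forces, so L_x = 0.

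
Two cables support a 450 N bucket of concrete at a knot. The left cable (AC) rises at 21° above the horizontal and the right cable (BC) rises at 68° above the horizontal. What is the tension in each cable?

ΣF_x = 0: −T_AC·cos21° + T_BC·cos68° = 0 → T_BC = 2.49216·T_AC.
ΣF_y = 0: T_AC·sin21° + T_BC·sin68° = 450.
Substitute: T_AC·(0.358368 + 2.49216·0.927184) = 450 → T_AC = 168.599 ≈ 168.6 N.
Then T_BC = 2.49216 × 168.599 = 420.2 N.

T_AC = 168.6 N, T_BC = 420.2 N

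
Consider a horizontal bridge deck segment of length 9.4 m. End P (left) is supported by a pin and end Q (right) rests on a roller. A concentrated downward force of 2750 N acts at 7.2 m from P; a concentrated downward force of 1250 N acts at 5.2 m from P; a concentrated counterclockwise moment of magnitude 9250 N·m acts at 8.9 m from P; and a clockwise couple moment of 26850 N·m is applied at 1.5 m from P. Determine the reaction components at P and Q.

ΣM about P: Q_y·9.4 − 2750·7.2 − 1250·5.2 + 9250 − 26850 = 0 → Q_y = 43900/9.4 = 4670.21 ≈ 4670 N.
ΣF_y = 0: P_y + 4670.21 − 2750 − 1250 = 0 → P_y = -670.2 N.
ΣF_x = 0: no horizontal applied forces, so P_x = 0.

P_x = 0, P_y = -670.2 N, Q_y = 4670 N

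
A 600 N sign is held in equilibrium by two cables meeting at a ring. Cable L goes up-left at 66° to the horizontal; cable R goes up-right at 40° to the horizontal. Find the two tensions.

ΣF_x = 0: −T_L·cos66° + T_R·cos40° = 0 → T_R = 0.530957·T_L.
ΣF_y = 0: T_L·sin66° + T_R·sin40° = 600.
Substitute: T_L·(0.913545 + 0.530957·0.642788) = 600 → T_L = 478.149 ≈ 478.1 N.
Then T_R = 0.530957 × 478.149 = 253.9 N.

T_L = 478.1 N, T_R = 253.9 N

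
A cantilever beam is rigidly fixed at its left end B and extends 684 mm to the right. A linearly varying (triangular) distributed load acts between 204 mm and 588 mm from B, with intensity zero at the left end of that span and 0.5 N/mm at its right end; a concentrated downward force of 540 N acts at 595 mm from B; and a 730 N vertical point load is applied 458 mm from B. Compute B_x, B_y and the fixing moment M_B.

Resultant of the triangular load: ½ × 0.5 × 384 = 96 N, acting at 460 mm from B (one-third of the span from the peak).
ΣF_x = 0: B_x = 0.
ΣF_y = 0: B_y − ½·0.5·384 − 540 − 730 = 0 → B_y = 1366 N.
ΣM about B: M_B − (½·0.5·384)·460 − 540·595 − 730·458 = 0 → M_B = 699800 N·mm.

B_x = 0, B_y = 1366 N, M_B = 699800 N·mm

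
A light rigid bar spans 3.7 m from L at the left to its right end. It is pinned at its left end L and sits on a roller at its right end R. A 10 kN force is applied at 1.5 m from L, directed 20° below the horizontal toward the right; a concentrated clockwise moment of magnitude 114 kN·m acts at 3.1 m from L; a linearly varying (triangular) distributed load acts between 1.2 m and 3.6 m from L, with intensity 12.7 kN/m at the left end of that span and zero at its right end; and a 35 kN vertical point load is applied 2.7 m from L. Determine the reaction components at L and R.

L_x = -9.397 kN, L_y = -12.32 kN, R_y = 65.98 kN

Resultant of the triangular load: ½ × 12.7 × 2.4 = 15.24 kN, acting at 2 m from L (one-third of the span from the peak).
Moments about L: R_y·3.7 − 10·sin20°·1.5 − 114 − (½·12.7·2.4)·2 − 35·2.7 = 0 → R_y = 244.11/3.7 = 65.9757 ≈ 65.98 kN.
ΣF_y = 0: L_y + 65.9757 − 10·sin20° − ½·12.7·2.4 − 35 = 0 → L_y = -12.32 kN.
ΣF_x = 0: L_x + 10·cos20° = 0 → L_x = -9.397 kN.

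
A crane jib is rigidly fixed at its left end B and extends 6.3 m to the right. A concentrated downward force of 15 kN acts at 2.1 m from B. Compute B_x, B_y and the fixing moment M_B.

B_x = 0, B_y = 15.00 kN, M_B = 31.50 kN·m

ΣF_x = 0: B_x = 0.
ΣF_y = 0: B_y − 15 = 0 → B_y = 15.00 kN.
ΣM about B: M_B − 15·2.1 = 0 → M_B = 31.50 kN·m.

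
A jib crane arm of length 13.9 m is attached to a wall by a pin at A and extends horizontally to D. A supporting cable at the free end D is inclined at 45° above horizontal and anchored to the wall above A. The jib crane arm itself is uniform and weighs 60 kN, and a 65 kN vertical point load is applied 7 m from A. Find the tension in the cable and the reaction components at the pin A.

T = 88.72 kN, A_x = 62.73 kN, A_y = 62.27 kN

ΣM about A: T·sin45°·13.9 − 60·6.95 − 65·7 = 0 → T = 872/(13.9·0.707107) = 88.719 ≈ 88.72 kN.
ΣF_x = 0: A_x − T·cos45° = 0 → A_x = 88.719 × 0.707107 = 62.73 kN.
ΣF_y = 0: A_y + T·sin45° − 60 − 65 = 0 → A_y = 125 − 88.719 × 0.707107 = 62.27 kN.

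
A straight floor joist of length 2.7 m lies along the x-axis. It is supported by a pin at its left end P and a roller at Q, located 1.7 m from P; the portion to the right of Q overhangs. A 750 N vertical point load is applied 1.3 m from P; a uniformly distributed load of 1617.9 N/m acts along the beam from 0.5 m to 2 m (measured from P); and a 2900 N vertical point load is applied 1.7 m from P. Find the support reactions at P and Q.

P_x = 0, P_y = 818.9 N, Q_y = 5258 N

Resultant of the distributed load: 1617.9 × 1.5 = 2426.85 N at 1.25 m from P.
Moments about P: Q_y·1.7 − 750·1.3 − (1617.9·1.5)·1.25 − 2900·1.7 = 0 → Q_y = 8938.5625/1.7 = 5257.98 ≈ 5258 N.
ΣF_y = 0: P_y + 5257.98 − 750 − 1617.9·1.5 − 2900 = 0 → P_y = 818.9 N.
ΣF_x = 0: no horizontal applied forces, so P_x = 0.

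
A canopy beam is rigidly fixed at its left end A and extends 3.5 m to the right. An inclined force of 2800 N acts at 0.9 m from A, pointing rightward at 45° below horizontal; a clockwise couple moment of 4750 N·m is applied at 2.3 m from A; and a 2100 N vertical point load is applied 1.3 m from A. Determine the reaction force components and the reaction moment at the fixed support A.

A_x = -1980 N, A_y = 4080 N, M_A = 9262 N·m

ΣF_x = 0: A_x + 2800·cos45° = 0 → A_x = -1980 N.
ΣF_y = 0: A_y − 2800·sin45° − 2100 = 0 → A_y = 4080 N.
ΣM about A: M_A − 2800·sin45°·0.9 − 4750 − 2100·1.3 = 0 → M_A = 9262 N·m.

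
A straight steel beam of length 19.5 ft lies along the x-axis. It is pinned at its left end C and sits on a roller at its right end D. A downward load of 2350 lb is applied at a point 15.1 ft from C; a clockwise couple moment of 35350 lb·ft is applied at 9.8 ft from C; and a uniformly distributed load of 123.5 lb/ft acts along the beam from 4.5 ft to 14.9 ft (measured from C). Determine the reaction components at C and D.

Resultant of the distributed load: 123.5 × 10.4 = 1284.4 lb at 9.7 ft from C.
Moments about C: D_y·19.5 − 2350·15.1 − 35350 − (123.5·10.4)·9.7 = 0 → D_y = 83293.68/19.5 = 4271.47 ≈ 4271 lb.
ΣF_y = 0: C_y + 4271.47 − 2350 − 123.5·10.4 = 0 → C_y = -637.1 lb.
ΣF_x = 0: no horizontal applied forces, so C_x = 0.

C_x = 0, C_y = -637.1 lb, D_y = 4271 lb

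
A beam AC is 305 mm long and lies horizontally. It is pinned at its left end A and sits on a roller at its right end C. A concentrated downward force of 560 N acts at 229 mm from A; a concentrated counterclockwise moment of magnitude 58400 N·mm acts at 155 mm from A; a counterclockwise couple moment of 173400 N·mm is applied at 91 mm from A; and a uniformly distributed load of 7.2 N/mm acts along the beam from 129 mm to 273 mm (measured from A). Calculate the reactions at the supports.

A_x = 0, A_y = 1253 N, C_y = 343.7 N

Resultant of the distributed load: 7.2 × 144 = 1036.8 N at 201 mm from A.
Taking moments about A: C_y·305 − 560·229 + 58400 + 173400 − (7.2·144)·201 = 0 → C_y = 104836.8/305 = 343.727 ≈ 343.7 N.
ΣF_y = 0: A_y + 343.727 − 560 − 7.2·144 = 0 → A_y = 1253 N.
ΣF_x = 0: no horizontal applied forces, so A_x = 0.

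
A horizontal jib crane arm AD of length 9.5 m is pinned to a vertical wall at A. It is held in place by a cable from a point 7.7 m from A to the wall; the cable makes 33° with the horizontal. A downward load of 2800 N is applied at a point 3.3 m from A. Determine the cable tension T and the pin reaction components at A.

ΣM about A: T·sin33°·7.7 − 2800·3.3 = 0 → T = 9240/(7.7·0.544639) = 2203.29 ≈ 2203 N.
ΣF_x = 0: A_x − T·cos33° = 0 → A_x = 2203.29 × 0.838671 = 1848 N.
ΣF_y = 0: A_y + T·sin33° − 2800 = 0 → A_y = 2800 − 2203.29 × 0.544639 = 1600 N.

T = 2203 N, A_x = 1848 N, A_y = 1600 N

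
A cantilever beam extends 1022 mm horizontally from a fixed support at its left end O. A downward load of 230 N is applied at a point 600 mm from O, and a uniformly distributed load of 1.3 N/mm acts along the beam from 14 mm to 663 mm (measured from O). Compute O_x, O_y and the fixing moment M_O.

Resultant of the distributed load: 1.3 × 649 = 843.7 N at 338.5 mm from O.
ΣF_x = 0: O_x = 0.
ΣF_y = 0: O_y − 230 − 1.3·649 = 0 → O_y = 1074 N.
ΣM about O: M_O − 230·600 − (1.3·649)·338.5 = 0 → M_O = 423600 N·mm.

O_x = 0, O_y = 1074 N, M_O = 423600 N·mm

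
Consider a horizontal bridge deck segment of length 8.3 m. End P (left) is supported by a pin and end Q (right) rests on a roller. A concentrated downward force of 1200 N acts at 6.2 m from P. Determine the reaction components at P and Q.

ΣM about P: Q_y·8.3 − 1200·6.2 = 0 → Q_y = 7440/8.3 = 896.386 ≈ 896.4 N.
ΣF_y = 0: P_y + 896.386 − 1200 = 0 → P_y = 303.6 N.
ΣF_x = 0: no horizontal applied forces, so P_x = 0.

P_x = 0, P_y = 303.6 N, Q_y = 896.4 N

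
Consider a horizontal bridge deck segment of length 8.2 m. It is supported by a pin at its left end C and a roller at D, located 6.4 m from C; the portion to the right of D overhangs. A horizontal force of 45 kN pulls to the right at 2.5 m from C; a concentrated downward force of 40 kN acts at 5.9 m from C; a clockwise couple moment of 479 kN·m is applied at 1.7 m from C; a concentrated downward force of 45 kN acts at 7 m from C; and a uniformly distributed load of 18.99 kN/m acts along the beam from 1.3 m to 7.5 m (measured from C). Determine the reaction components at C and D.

Resultant of the distributed load: 18.99 × 6.2 = 117.738 kN at 4.4 m from C.
ΣM about C: D_y·6.4 − 40·5.9 − 479 − 45·7 − (18.99·6.2)·4.4 = 0 → D_y = 1548.0472/6.4 = 241.882 ≈ 241.9 kN.
ΣF_y = 0: C_y + 241.882 − 40 − 45 − 18.99·6.2 = 0 → C_y = -39.14 kN.
ΣF_x = 0: C_x + 45 = 0 → C_x = -45.00 kN.

C_x = -45.00 kN, C_y = -39.14 kN, D_y = 241.9 kN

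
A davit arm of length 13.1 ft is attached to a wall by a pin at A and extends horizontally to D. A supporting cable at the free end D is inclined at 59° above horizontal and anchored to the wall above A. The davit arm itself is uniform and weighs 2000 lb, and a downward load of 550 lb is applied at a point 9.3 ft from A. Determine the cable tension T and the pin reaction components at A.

T = 1622 lb, A_x = 835.5 lb, A_y = 1160 lb

ΣM about A: T·sin59°·13.1 − 2000·6.55 − 550·9.3 = 0 → T = 18215/(13.1·0.857167) = 1622.16 ≈ 1622 lb.
ΣF_x = 0: A_x − T·cos59° = 0 → A_x = 1622.16 × 0.515038 = 835.5 lb.
ΣF_y = 0: A_y + T·sin59° − 2000 − 550 = 0 → A_y = 2550 − 1622.16 × 0.857167 = 1160 lb.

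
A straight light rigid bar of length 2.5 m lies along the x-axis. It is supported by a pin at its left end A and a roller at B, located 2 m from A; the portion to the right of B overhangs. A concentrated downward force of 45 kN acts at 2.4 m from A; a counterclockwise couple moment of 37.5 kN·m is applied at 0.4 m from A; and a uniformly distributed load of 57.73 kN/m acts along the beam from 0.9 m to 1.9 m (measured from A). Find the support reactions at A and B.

A_x = 0, A_y = 27.07 kN, B_y = 75.66 kN

Resultant of the distributed load: 57.73 × 1 = 57.73 kN at 1.4 m from A.
Taking moments about A: B_y·2 − 45·2.4 + 37.5 − (57.73·1)·1.4 = 0 → B_y = 151.322/2 = 75.661 ≈ 75.66 kN.
ΣF_y = 0: A_y + 75.661 − 45 − 57.73·1 = 0 → A_y = 27.07 kN.
ΣF_x = 0: no horizontal applied forces, so A_x = 0.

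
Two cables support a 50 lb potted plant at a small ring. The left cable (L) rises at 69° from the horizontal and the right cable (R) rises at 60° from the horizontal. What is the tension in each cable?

T_L = 32.17 lb, T_R = 23.06 lb

ΣF_x = 0: −T_L·cos69° + T_R·cos60° = 0 → T_R = 0.716736·T_L.
ΣF_y = 0: T_L·sin69° + T_R·sin60° = 50.
Substitute: T_L·(0.93358 + 0.716736·0.866025) = 50 → T_L = 32.169 ≈ 32.17 lb.
Then T_R = 0.716736 × 32.169 = 23.06 lb.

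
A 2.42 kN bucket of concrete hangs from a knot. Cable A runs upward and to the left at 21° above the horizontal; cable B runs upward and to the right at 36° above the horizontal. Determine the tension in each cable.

ΣF_x = 0: −T_A·cos21° + T_B·cos36° = 0 → T_B = 1.15397·T_A.
ΣF_y = 0: T_A·sin21° + T_B·sin36° = 2.42.
Substitute: T_A·(0.358368 + 1.15397·0.587785) = 2.42 → T_A = 2.33443 ≈ 2.334 kN.
Then T_B = 1.15397 × 2.33443 = 2.694 kN.

T_A = 2.334 kN, T_B = 2.694 kN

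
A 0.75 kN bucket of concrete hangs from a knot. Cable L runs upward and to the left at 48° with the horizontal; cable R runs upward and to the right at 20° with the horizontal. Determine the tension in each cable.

ΣF_x = 0: −T_L·cos48° + T_R·cos20° = 0 → T_R = 0.712074·T_L.
ΣF_y = 0: T_L·sin48° + T_R·sin20° = 0.75.
Substitute: T_L·(0.743145 + 0.712074·0.34202) = 0.75 → T_L = 0.760118 ≈ 0.7601 kN.
Then T_R = 0.712074 × 0.760118 = 0.5413 kN.

T_L = 0.7601 kN, T_R = 0.5413 kN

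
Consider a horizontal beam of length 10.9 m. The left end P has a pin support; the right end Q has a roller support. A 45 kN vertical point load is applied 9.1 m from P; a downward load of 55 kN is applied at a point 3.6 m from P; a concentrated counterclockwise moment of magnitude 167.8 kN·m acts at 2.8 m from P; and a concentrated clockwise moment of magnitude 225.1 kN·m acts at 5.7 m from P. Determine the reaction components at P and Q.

P_x = 0, P_y = 39.01 kN, Q_y = 60.99 kN

Moments about P: Q_y·10.9 − 45·9.1 − 55·3.6 + 167.8 − 225.1 = 0 → Q_y = 664.8/10.9 = 60.9908 ≈ 60.99 kN.
ΣF_y = 0: P_y + 60.9908 − 45 − 55 = 0 → P_y = 39.01 kN.
ΣF_x = 0: no horizontal applied forces, so P_x = 0.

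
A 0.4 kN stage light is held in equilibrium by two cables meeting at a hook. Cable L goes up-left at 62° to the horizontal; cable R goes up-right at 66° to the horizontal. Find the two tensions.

T_L = 0.2065 kN, T_R = 0.2383 kN

ΣF_x = 0: −T_L·cos62° + T_R·cos66° = 0 → T_R = 1.15424·T_L.
ΣF_y = 0: T_L·sin62° + T_R·sin66° = 0.4.
Substitute: T_L·(0.882948 + 1.15424·0.913545) = 0.4 → T_L = 0.206462 ≈ 0.2065 kN.
Then T_R = 1.15424 × 0.206462 = 0.2383 kN.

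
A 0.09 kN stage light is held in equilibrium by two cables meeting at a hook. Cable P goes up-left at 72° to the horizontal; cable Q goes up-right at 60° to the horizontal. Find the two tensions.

ΣF_x = 0: −T_P·cos72° + T_Q·cos60° = 0 → T_Q = 0.618034·T_P.
ΣF_y = 0: T_P·sin72° + T_Q·sin60° = 0.09.
Substitute: T_P·(0.951057 + 0.618034·0.866025) = 0.09 → T_P = 0.0605535 ≈ 0.06055 kN.
Then T_Q = 0.618034 × 0.0605535 = 0.03742 kN.

T_P = 0.06055 kN, T_Q = 0.03742 kN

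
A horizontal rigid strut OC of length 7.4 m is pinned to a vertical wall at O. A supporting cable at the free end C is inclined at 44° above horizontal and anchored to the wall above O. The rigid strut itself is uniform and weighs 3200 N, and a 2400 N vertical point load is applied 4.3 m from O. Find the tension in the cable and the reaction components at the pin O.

ΣM about O: T·sin44°·7.4 − 3200·3.7 − 2400·4.3 = 0 → T = 22160/(7.4·0.694658) = 4310.89 ≈ 4311 N.
ΣF_x = 0: O_x − T·cos44° = 0 → O_x = 4310.89 × 0.71934 = 3101 N.
ΣF_y = 0: O_y + T·sin44° − 3200 − 2400 = 0 → O_y = 5600 − 4310.89 × 0.694658 = 2605 N.

T = 4311 N, O_x = 3101 N, O_y = 2605 N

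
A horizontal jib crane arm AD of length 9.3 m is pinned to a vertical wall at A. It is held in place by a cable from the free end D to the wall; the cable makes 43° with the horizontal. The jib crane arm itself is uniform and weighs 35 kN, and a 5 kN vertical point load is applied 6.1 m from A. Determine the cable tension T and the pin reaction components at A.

T = 30.47 kN, A_x = 22.28 kN, A_y = 19.22 kN

ΣM about A: T·sin43°·9.3 − 35·4.65 − 5·6.1 = 0 → T = 193.25/(9.3·0.681998) = 30.4687 ≈ 30.47 kN.
ΣF_x = 0: A_x − T·cos43° = 0 → A_x = 30.4687 × 0.731354 = 22.28 kN.
ΣF_y = 0: A_y + T·sin43° − 35 − 5 = 0 → A_y = 40 − 30.4687 × 0.681998 = 19.22 kN.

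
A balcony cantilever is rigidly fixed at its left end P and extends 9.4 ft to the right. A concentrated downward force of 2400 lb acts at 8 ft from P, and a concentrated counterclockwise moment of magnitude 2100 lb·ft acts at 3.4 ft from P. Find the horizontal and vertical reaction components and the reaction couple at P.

ΣF_x = 0: P_x = 0.
ΣF_y = 0: P_y − 2400 = 0 → P_y = 2400 lb.
ΣM about P: M_P − 2400·8 + 2100 = 0 → M_P = 17100 lb·ft.

P_x = 0, P_y = 2400 lb, M_P = 17100 lb·ft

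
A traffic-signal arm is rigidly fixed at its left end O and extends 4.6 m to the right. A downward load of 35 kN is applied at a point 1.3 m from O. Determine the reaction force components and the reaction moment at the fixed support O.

O_x = 0, O_y = 35.00 kN, M_O = 45.50 kN·m

ΣF_x = 0: O_x = 0.
ΣF_y = 0: O_y − 35 = 0 → O_y = 35.00 kN.
ΣM about O: M_O − 35·1.3 = 0 → M_O = 45.50 kN·m.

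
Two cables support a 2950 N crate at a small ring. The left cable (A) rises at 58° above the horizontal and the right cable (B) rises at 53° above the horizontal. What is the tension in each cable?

ΣF_x = 0: −T_A·cos58° + T_B·cos53° = 0 → T_B = 0.880535·T_A.
ΣF_y = 0: T_A·sin58° + T_B·sin53° = 2950.
Substitute: T_A·(0.848048 + 0.880535·0.798636) = 2950 → T_A = 1901.66 ≈ 1902 N.
Then T_B = 0.880535 × 1901.66 = 1674 N.

T_A = 1902 N, T_B = 1674 N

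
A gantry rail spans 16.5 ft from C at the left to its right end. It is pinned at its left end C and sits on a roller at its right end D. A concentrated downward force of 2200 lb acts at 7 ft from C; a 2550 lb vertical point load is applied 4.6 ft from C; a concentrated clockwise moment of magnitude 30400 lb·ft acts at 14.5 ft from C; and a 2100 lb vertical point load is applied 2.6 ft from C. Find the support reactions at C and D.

C_x = 0, C_y = 3032 lb, D_y = 3818 lb

Moments about C: D_y·16.5 − 2200·7 − 2550·4.6 − 30400 − 2100·2.6 = 0 → D_y = 62990/16.5 = 3817.58 ≈ 3818 lb.
ΣF_y = 0: C_y + 3817.58 − 2200 − 2550 − 2100 = 0 → C_y = 3032 lb.
ΣF_x = 0: no horizontal applied forces, so C_x = 0.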